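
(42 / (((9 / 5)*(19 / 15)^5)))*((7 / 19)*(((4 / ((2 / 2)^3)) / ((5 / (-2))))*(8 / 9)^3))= -1254400000 / 423412929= -2.96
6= 6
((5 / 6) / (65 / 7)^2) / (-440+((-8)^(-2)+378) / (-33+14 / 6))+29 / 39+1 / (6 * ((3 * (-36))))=1082107173889 / 1458316000440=0.74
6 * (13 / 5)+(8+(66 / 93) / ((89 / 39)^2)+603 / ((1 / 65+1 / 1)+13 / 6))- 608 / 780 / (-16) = 25347738094073 / 118844228490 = 213.29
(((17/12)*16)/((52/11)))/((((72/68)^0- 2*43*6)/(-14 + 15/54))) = 3553/27810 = 0.13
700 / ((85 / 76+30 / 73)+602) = 3883600 / 3348381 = 1.16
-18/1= -18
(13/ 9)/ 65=1/ 45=0.02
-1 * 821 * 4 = -3284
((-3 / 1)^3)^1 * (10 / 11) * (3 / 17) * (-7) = 5670 / 187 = 30.32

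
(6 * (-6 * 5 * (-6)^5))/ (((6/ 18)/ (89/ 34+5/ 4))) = 276086880/ 17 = 16240404.71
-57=-57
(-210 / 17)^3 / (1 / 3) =-5655.00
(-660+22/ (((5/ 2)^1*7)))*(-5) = 23056/ 7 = 3293.71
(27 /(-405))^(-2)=225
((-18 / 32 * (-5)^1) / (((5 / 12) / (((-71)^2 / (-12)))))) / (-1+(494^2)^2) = -5041 / 105873012080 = -0.00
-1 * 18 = -18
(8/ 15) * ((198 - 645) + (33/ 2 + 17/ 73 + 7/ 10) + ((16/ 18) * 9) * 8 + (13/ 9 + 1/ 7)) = -66957728/ 344925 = -194.12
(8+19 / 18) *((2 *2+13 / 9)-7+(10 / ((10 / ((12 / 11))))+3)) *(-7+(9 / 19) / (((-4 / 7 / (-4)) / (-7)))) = -11742031 / 16929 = -693.60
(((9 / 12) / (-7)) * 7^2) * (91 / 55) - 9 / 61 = -118551 / 13420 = -8.83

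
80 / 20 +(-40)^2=1604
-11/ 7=-1.57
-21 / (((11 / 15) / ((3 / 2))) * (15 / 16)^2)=-48.87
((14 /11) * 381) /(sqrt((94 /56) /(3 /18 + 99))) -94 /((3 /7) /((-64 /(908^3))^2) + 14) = -658 /410465252126765 + 12446 * sqrt(23970) /517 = 3727.12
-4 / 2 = -2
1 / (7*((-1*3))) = -1 / 21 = -0.05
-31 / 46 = -0.67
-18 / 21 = -6 / 7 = -0.86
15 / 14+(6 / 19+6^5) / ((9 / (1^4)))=690355 / 798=865.11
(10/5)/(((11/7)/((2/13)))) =28/143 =0.20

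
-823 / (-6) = 823 / 6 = 137.17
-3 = -3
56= 56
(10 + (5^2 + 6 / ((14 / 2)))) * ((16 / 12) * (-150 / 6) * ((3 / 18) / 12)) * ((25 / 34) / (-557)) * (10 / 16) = 784375 / 57268512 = 0.01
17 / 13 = 1.31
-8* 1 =-8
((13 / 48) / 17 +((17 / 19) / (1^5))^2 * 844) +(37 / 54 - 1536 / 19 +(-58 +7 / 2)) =1434361069 / 2651184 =541.03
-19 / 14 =-1.36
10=10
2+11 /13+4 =89 /13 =6.85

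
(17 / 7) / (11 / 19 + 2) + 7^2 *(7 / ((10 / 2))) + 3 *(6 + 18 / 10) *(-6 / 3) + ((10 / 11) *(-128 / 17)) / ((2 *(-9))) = 66737966 / 2886345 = 23.12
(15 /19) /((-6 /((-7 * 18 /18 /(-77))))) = -5 /418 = -0.01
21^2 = 441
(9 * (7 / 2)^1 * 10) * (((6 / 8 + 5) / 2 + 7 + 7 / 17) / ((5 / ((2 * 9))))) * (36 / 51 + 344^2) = 398941465923 / 289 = 1380420297.31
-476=-476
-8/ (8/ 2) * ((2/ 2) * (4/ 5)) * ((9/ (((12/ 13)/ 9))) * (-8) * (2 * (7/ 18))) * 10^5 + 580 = 87360580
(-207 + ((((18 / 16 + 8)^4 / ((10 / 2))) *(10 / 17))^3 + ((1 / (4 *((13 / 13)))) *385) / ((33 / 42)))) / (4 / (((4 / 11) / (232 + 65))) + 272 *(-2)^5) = -22902044480391797744609 / 229454169612746752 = -99810.98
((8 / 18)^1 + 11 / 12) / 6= 49 / 216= 0.23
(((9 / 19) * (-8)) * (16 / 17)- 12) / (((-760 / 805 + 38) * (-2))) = 202377 / 963509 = 0.21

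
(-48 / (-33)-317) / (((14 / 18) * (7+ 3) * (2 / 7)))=-31239 / 220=-142.00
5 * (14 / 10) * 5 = 35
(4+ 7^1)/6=1.83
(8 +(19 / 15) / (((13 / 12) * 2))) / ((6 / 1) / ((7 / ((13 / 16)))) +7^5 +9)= 0.00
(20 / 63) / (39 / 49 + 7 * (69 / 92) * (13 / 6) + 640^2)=1120 / 1445111739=0.00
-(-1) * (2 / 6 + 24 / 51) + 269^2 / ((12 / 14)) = 84421.97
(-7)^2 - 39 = 10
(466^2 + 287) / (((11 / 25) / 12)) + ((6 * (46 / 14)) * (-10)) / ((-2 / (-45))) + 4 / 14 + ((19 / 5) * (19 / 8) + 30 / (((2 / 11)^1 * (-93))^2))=52619302257491 / 8879640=5925837.34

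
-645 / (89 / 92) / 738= -9890 / 10947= -0.90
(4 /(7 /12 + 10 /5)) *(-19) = -912 /31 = -29.42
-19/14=-1.36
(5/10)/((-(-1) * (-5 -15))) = -1/40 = -0.02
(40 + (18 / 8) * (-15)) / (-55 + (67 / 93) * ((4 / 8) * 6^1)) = -775 / 6552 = -0.12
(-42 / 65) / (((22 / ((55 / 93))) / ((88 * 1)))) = -616 / 403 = -1.53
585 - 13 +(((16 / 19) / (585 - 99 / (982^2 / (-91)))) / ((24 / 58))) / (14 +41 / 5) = 572.00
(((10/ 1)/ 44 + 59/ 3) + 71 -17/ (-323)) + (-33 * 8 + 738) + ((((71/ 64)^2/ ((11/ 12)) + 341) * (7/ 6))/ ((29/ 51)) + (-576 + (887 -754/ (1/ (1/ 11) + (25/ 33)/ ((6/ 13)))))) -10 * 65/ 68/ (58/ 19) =2401480884530027/ 1584547497984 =1515.56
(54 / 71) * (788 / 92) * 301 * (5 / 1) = 16010190 / 1633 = 9804.16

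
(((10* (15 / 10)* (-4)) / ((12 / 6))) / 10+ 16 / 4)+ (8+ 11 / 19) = 182 / 19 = 9.58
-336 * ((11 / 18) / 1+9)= -9688 / 3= -3229.33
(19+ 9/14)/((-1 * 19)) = -275/266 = -1.03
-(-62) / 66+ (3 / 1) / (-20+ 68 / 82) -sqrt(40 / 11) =6769 / 8646 -2 * sqrt(110) / 11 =-1.12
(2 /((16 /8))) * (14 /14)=1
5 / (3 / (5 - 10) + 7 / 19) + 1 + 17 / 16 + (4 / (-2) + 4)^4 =-621 / 176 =-3.53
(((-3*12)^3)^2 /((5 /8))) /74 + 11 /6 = 52242778099 /1110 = 47065565.85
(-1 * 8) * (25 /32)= -25 /4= -6.25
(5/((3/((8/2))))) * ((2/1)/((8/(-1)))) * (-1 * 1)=5/3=1.67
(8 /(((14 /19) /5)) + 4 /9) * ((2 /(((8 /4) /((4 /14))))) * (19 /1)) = 131024 /441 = 297.11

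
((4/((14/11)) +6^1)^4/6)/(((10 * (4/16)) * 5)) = 16777216/180075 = 93.17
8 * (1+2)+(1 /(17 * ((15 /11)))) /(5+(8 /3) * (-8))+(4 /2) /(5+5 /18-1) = 1120859 /45815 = 24.46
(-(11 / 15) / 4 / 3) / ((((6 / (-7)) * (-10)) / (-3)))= 77 / 3600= 0.02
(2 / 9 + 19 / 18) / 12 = 23 / 216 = 0.11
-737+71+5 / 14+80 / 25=-46371 / 70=-662.44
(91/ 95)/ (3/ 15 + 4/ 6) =1.11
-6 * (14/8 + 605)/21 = -2427/14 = -173.36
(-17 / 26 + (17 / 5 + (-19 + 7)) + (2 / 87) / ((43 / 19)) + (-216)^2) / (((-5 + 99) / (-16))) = -7939.87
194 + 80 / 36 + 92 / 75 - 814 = -138724 / 225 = -616.55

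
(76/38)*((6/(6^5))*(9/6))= 1/432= 0.00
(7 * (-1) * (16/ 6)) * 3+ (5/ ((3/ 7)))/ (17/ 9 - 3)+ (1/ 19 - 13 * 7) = -5983/ 38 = -157.45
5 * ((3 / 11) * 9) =135 / 11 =12.27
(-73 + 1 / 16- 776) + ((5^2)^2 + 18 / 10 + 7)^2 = 160341401 / 400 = 400853.50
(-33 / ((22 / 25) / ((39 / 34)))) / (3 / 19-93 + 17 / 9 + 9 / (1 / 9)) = 500175 / 115736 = 4.32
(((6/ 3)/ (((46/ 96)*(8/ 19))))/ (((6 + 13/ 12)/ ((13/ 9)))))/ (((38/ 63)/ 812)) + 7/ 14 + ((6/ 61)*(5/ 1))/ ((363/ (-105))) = 2721.70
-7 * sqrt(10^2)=-70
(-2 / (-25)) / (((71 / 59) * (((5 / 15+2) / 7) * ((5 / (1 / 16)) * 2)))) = 177 / 142000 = 0.00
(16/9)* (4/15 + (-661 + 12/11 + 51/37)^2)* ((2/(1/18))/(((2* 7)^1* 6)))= 17240600797696/52179435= 330409.88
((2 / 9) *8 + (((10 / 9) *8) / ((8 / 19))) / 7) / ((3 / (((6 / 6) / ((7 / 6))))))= 604 / 441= 1.37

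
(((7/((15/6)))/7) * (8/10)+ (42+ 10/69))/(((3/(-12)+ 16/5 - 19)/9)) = -23.81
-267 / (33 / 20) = -1780 / 11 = -161.82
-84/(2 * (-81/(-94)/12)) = -5264/9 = -584.89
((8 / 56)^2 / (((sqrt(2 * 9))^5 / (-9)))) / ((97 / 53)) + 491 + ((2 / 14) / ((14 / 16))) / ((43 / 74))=1035129 / 2107 - 53 * sqrt(2) / 1026648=491.28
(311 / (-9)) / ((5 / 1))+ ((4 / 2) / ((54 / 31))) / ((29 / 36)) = -7159 / 1305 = -5.49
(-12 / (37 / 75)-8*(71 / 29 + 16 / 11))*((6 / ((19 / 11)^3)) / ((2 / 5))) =-161.68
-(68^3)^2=-98867482624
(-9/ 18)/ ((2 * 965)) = -1/ 3860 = -0.00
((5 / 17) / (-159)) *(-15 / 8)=25 / 7208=0.00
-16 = -16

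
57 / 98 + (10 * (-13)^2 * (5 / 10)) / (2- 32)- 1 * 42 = -10229 / 147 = -69.59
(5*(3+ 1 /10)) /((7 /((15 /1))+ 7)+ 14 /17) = 7905 /4228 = 1.87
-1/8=-0.12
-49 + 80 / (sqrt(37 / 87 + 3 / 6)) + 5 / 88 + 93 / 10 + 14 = -11283 / 440 + 80 * sqrt(28014) / 161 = 57.52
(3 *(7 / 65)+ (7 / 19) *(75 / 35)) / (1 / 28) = 31.15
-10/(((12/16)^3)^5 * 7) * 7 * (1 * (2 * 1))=-21474836480/14348907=-1496.62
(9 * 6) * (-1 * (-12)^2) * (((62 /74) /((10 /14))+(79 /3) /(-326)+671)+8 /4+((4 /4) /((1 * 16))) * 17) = -158313837906 /30155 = -5250002.92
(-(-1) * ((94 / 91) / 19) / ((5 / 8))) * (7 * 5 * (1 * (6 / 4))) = 1128 / 247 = 4.57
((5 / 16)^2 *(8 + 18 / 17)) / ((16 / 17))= 0.94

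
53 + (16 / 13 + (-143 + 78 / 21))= -7740 / 91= -85.05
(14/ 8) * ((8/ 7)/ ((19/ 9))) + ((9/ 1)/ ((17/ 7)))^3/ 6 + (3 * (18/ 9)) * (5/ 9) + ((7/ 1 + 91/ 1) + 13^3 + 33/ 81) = 11634883277/ 5040738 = 2308.17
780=780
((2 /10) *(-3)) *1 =-3 /5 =-0.60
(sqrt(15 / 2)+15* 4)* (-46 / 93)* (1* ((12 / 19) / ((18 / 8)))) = -14720 / 1767 - 368* sqrt(30) / 5301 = -8.71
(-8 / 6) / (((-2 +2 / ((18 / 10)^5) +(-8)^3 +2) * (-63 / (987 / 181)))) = -616734 / 2735528839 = -0.00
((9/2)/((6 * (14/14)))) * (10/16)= 15/32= 0.47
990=990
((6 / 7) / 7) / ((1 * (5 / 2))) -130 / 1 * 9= -286638 / 245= -1169.95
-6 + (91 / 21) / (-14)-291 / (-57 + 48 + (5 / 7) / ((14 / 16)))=29.25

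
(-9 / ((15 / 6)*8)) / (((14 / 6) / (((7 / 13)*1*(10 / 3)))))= -9 / 26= -0.35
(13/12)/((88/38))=247/528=0.47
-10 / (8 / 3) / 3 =-5 / 4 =-1.25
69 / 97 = 0.71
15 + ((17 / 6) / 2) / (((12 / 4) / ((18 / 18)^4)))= 557 / 36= 15.47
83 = 83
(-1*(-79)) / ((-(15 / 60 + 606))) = -316 / 2425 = -0.13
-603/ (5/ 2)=-1206/ 5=-241.20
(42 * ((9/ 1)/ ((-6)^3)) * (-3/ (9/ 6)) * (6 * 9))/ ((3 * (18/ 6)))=21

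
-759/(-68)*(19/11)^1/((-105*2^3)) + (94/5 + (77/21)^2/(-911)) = 585792329/31221792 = 18.76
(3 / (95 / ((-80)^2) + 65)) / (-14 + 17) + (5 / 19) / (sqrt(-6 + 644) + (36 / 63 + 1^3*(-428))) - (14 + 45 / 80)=-149235700628003 / 10258344880816 - 245*sqrt(638) / 169495238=-14.55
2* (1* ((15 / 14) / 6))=5 / 14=0.36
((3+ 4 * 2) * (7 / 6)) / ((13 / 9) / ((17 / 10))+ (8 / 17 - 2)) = -3927 / 208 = -18.88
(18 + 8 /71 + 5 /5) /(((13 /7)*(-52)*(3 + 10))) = -9499 /623948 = -0.02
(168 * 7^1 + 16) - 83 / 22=1188.23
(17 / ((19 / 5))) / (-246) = -85 / 4674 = -0.02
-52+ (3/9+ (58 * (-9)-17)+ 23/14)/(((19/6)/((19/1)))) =-22919/7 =-3274.14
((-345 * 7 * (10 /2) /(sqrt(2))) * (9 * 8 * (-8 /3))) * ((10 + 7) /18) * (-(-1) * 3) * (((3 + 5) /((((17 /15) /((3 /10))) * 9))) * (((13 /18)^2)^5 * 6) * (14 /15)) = 776832601569115 * sqrt(2) /4649045868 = 236308.10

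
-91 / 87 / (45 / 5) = -91 / 783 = -0.12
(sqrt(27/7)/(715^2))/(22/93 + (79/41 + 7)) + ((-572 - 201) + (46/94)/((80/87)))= -2904479/3760 + 11439 * sqrt(21)/125035410500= -772.47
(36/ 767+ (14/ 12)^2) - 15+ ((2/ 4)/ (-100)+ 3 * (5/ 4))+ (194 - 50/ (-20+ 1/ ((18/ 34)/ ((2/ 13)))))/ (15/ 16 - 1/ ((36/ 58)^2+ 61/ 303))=-265.98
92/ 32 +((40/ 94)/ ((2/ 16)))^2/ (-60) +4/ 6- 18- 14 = -506329/ 17672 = -28.65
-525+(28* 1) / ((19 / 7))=-9779 / 19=-514.68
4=4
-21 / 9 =-7 / 3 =-2.33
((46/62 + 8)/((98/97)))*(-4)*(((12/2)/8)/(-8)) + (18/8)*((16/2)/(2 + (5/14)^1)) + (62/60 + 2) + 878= 3576719737/4010160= 891.91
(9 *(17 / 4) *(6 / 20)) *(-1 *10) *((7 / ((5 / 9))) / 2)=-28917 / 40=-722.92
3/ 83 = 0.04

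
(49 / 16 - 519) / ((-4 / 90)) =371475 / 32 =11608.59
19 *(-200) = -3800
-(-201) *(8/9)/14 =268/21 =12.76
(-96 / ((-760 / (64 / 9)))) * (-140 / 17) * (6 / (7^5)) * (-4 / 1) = 8192 / 775523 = 0.01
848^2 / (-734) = -359552 / 367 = -979.71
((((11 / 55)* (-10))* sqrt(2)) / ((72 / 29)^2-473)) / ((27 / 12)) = 6728* sqrt(2) / 3533481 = 0.00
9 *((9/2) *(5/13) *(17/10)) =1377/52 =26.48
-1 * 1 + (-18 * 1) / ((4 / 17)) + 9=-68.50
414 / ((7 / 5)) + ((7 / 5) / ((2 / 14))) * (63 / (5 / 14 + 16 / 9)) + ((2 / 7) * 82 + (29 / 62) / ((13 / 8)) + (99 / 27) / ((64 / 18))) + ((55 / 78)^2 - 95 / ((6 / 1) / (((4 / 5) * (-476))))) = 94318201490033 / 14205653280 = 6639.48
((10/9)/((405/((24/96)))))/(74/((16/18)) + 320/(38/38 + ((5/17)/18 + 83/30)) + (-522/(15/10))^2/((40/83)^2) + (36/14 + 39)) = 253225/192589752587553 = 0.00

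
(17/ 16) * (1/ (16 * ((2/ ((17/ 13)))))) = 289/ 6656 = 0.04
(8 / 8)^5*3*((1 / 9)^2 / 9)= 1 / 243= 0.00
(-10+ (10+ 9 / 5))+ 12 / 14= 93 / 35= 2.66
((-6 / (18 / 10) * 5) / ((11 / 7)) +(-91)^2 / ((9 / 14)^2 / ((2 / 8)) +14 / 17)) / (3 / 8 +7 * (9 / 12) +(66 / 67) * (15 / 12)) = 17375156632 / 35741475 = 486.13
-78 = -78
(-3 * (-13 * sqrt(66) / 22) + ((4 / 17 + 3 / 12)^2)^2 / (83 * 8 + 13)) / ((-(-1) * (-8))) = -39 * sqrt(66) / 176 - 1185921 / 115801532416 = -1.80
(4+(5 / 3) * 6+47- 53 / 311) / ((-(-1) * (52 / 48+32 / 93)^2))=32320352 / 1082591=29.85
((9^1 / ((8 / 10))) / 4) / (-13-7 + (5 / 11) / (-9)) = -891 / 6352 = -0.14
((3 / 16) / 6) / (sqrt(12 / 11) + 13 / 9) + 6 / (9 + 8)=192183 / 482528 - 81*sqrt(33) / 14192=0.37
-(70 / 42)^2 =-25 / 9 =-2.78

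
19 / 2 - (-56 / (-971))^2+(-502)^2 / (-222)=-235611947887 / 209310702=-1125.66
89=89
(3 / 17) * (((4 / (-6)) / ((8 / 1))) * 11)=-11 / 68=-0.16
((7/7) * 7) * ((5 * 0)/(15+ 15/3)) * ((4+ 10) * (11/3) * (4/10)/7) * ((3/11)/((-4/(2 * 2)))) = 0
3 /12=1 /4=0.25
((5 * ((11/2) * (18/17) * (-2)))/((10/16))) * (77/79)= -121968/1343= -90.82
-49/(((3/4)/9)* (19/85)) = -49980/19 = -2630.53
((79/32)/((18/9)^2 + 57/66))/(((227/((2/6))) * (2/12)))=0.00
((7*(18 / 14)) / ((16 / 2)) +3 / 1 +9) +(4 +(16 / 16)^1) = 145 / 8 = 18.12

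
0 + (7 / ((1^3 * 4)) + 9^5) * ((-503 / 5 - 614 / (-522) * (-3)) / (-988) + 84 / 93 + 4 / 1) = 51848684327 / 175305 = 295762.72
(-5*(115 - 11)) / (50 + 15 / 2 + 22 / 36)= -4680 / 523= -8.95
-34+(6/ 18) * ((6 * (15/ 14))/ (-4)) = -967/ 28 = -34.54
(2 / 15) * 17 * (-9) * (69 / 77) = -7038 / 385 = -18.28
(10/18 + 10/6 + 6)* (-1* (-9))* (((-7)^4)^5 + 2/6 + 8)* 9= 53141649354209598216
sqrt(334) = 18.28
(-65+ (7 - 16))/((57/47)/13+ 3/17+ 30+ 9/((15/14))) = -1.91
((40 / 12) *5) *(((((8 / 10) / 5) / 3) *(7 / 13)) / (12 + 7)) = 56 / 2223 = 0.03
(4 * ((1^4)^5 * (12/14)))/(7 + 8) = 8/35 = 0.23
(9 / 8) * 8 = 9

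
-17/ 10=-1.70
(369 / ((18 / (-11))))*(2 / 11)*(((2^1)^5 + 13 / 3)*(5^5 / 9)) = -13965625 / 27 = -517245.37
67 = 67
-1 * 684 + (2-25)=-707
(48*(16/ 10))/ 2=192/ 5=38.40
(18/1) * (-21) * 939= -354942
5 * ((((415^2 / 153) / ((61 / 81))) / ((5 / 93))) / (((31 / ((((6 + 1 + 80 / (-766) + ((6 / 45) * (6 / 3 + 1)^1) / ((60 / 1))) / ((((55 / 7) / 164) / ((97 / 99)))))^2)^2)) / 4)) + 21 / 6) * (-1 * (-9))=13094774417511026983795336520566737391059368237 / 204312131954039930251498417968750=64092006148987.28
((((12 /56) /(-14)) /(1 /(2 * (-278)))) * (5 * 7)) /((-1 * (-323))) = 2085 /2261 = 0.92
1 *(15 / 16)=15 / 16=0.94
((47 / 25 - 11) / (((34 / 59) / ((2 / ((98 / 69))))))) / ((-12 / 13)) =1005537 / 41650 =24.14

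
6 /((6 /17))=17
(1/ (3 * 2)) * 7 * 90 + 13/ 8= 853/ 8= 106.62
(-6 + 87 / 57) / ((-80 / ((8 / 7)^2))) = 0.07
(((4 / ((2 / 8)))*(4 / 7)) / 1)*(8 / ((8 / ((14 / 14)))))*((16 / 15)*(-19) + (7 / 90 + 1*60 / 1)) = 114656 / 315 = 363.99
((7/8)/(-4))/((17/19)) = -133/544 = -0.24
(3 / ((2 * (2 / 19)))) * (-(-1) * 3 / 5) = 8.55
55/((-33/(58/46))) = -145/69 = -2.10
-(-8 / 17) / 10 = 0.05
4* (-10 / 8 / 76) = -5 / 76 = -0.07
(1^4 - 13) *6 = -72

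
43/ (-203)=-43/ 203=-0.21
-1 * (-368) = 368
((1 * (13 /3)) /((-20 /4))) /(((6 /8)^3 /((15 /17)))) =-832 /459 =-1.81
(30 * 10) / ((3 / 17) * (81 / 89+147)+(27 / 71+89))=3222690 / 1240543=2.60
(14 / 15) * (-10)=-28 / 3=-9.33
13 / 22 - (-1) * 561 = 12355 / 22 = 561.59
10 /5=2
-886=-886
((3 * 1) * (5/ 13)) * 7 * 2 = 210/ 13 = 16.15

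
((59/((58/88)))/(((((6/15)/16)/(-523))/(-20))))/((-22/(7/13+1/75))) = -1062468224/1131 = -939406.03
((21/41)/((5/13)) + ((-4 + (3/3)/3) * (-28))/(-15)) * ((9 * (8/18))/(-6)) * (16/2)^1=162736/5535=29.40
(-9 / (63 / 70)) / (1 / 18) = -180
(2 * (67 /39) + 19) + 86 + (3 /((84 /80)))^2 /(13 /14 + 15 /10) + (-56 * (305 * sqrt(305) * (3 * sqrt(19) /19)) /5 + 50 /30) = 526586 /4641 - 10248 * sqrt(5795) /19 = -40945.90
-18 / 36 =-1 / 2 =-0.50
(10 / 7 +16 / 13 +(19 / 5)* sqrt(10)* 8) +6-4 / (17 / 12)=9028 / 1547 +152* sqrt(10) / 5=101.97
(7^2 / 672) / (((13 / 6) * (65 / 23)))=161 / 13520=0.01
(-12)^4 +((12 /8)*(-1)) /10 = 414717 /20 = 20735.85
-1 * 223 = -223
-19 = -19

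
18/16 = 9/8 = 1.12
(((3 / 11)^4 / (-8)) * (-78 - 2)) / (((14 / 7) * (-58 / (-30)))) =6075 / 424589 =0.01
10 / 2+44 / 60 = 5.73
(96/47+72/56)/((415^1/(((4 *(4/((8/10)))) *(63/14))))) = 0.72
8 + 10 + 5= 23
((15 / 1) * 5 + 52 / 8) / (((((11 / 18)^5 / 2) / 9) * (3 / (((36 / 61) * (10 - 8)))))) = 66527910144 / 9824111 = 6771.90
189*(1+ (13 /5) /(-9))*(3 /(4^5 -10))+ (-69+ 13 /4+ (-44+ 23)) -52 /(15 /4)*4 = -287609 /2028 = -141.82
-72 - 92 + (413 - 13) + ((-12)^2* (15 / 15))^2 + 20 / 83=1740696 / 83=20972.24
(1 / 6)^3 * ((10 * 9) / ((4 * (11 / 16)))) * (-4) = -20 / 33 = -0.61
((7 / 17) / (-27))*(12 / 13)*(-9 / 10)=14 / 1105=0.01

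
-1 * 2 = -2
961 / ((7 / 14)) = 1922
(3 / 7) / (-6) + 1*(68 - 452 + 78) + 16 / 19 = -81191 / 266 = -305.23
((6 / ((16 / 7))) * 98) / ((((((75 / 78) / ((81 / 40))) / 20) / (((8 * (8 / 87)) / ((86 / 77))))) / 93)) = 20691222552 / 31175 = 663712.03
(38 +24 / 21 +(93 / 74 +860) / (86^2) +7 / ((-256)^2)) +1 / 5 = 6192089571681 / 156923002880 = 39.46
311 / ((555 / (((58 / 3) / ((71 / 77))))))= 1388926 / 118215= 11.75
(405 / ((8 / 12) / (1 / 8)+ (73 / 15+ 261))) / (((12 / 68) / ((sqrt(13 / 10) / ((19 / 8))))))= 765* sqrt(130) / 2147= 4.06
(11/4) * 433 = 4763/4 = 1190.75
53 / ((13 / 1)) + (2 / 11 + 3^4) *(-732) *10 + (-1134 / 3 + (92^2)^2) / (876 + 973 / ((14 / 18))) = -170502345445 / 304161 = -560566.10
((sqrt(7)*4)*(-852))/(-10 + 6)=852*sqrt(7)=2254.18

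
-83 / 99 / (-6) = 0.14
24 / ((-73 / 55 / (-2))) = 36.16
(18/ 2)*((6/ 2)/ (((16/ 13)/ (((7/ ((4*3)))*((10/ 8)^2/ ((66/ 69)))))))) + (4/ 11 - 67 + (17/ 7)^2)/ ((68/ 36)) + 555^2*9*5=260115221045709/ 18765824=13861113.75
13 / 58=0.22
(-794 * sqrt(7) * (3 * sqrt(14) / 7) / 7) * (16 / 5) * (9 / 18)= -19056 * sqrt(2) / 35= -769.98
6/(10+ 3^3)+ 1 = 43/37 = 1.16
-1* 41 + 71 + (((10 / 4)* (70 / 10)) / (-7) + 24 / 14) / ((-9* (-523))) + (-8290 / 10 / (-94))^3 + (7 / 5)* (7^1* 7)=107350845755233 / 136834561080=784.53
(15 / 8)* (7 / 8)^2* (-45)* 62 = -1025325 / 256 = -4005.18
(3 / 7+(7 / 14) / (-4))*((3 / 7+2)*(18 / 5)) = 2601 / 980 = 2.65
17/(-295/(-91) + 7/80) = 123760/24237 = 5.11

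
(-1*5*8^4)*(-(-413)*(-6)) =50749440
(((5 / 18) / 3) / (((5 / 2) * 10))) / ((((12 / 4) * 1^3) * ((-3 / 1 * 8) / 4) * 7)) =-1 / 34020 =-0.00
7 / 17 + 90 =1537 / 17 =90.41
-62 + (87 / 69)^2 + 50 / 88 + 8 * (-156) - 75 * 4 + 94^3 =19295249053 / 23276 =828976.16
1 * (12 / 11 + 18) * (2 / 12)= 35 / 11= 3.18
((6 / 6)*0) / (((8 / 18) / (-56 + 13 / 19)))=0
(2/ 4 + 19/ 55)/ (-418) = -93/ 45980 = -0.00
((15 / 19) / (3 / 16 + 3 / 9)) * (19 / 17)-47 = -3851 / 85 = -45.31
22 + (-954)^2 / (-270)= -16744 / 5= -3348.80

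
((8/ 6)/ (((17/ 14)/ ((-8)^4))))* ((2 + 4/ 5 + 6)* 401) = 4047110144/ 255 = 15871020.17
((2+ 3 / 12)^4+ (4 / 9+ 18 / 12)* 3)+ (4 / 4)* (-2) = 22627 / 768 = 29.46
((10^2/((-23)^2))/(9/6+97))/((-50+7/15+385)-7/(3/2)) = 500/86184151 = 0.00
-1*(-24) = 24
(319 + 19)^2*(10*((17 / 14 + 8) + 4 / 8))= 77685920 / 7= 11097988.57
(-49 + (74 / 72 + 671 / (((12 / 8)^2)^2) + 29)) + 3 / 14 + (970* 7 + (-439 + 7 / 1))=14678009 / 2268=6471.79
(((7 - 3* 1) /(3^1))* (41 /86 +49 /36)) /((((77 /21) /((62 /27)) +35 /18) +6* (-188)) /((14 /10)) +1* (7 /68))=-41980820 /13758171081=-0.00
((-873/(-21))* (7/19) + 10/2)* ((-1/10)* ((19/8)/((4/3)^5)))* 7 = -328293/40960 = -8.01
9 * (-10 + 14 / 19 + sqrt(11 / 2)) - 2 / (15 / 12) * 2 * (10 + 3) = -11872 / 95 + 9 * sqrt(22) / 2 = -103.86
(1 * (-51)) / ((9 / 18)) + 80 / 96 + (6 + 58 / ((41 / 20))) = -16451 / 246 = -66.87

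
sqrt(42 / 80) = sqrt(210) / 20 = 0.72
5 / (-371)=-5 / 371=-0.01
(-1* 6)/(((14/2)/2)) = -12/7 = -1.71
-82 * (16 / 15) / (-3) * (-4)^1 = -5248 / 45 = -116.62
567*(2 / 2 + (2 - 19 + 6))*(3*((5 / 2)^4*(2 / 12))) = -1771875 / 16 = -110742.19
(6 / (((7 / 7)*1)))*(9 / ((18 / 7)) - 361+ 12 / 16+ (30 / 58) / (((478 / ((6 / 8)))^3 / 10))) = -108471813877509 / 50675923328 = -2140.50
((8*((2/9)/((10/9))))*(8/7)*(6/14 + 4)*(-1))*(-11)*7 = 21824/35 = 623.54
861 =861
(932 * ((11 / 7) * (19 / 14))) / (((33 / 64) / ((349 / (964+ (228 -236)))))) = 49440736 / 35133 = 1407.24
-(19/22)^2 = -361/484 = -0.75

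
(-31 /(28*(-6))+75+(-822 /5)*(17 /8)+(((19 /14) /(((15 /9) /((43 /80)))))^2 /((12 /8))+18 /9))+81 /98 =-12757776599 /47040000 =-271.21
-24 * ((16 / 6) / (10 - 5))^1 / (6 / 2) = -64 / 15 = -4.27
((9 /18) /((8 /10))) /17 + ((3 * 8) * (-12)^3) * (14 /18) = -4386811 /136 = -32255.96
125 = 125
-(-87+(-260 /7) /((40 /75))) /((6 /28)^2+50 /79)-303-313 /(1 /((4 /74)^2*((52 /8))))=-1125122893 /14389559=-78.19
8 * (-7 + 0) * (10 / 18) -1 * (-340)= 308.89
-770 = -770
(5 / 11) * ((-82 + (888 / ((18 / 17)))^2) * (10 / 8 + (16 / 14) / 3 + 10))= 15459847715 / 4158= 3718097.09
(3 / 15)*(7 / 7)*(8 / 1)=8 / 5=1.60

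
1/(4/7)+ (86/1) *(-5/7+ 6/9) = -197/84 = -2.35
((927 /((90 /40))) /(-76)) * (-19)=103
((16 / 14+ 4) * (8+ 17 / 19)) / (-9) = -676 / 133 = -5.08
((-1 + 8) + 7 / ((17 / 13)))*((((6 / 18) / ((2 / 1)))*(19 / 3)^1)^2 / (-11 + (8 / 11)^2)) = -218405 / 166158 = -1.31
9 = 9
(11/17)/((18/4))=0.14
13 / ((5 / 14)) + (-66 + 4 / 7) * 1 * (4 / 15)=398 / 21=18.95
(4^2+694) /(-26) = -27.31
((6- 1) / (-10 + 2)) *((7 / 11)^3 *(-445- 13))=392735 / 5324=73.77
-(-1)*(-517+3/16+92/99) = -515.88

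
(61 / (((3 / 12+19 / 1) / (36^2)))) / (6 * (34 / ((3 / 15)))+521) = 316224 / 118657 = 2.67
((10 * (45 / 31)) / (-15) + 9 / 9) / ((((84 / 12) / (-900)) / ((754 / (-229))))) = 678600 / 49693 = 13.66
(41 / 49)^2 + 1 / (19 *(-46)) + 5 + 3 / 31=377029475 / 65052694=5.80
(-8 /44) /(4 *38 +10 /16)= -16 /13431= -0.00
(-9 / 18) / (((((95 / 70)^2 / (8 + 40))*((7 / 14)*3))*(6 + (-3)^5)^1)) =3136 / 85557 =0.04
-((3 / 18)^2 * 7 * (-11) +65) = -2263 / 36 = -62.86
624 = 624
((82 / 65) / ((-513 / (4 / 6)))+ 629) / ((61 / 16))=1006749616 / 6102135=164.98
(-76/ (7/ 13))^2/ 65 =75088/ 245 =306.48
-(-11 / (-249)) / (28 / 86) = -473 / 3486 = -0.14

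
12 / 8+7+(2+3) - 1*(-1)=29 / 2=14.50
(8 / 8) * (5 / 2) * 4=10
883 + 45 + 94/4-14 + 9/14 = 6567/7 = 938.14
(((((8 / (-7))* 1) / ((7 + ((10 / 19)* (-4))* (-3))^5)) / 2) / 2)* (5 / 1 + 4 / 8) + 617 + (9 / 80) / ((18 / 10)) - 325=3082504619979009 / 10554263760656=292.06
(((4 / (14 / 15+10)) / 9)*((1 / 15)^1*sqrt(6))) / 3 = sqrt(6) / 1107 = 0.00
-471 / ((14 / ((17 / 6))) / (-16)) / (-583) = -10676 / 4081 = -2.62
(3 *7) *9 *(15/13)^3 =637875/2197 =290.34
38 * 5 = 190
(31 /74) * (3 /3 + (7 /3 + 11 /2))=1643 /444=3.70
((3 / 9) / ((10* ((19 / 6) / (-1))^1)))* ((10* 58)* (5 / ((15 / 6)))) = -232 / 19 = -12.21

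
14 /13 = 1.08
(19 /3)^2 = 361 /9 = 40.11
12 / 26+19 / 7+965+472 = 1440.18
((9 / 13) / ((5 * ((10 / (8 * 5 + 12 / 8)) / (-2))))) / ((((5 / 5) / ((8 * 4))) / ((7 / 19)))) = -13.55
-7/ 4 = -1.75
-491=-491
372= 372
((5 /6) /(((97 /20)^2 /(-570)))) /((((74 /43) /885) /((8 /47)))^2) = -4402476396000000 /28453954489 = -154722.83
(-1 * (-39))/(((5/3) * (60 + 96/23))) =299/820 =0.36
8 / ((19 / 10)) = 80 / 19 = 4.21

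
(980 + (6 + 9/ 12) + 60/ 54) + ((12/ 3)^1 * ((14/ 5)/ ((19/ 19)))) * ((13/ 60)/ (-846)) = 125359211/ 126900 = 987.86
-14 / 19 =-0.74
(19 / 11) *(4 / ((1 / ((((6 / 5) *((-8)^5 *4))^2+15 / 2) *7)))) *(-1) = -329028854711718 / 275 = -1196468562588.07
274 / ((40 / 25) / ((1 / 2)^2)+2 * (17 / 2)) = 1370 / 117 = 11.71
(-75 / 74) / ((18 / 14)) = -175 / 222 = -0.79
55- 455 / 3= -290 / 3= -96.67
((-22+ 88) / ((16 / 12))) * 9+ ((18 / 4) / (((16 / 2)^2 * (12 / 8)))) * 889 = 31179 / 64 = 487.17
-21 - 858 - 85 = -964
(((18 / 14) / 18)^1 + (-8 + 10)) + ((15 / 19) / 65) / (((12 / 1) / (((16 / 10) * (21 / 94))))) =1683599 / 812630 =2.07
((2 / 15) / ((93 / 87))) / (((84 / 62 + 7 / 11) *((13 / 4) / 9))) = 7656 / 44135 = 0.17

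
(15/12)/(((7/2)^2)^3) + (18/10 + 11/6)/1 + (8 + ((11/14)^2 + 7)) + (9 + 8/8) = 206483597/7058940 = 29.25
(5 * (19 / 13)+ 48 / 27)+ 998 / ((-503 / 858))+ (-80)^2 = 276995861 / 58851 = 4706.73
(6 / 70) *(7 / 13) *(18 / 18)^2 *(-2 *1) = -6 / 65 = -0.09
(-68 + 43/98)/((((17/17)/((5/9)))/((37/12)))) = -408295/3528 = -115.73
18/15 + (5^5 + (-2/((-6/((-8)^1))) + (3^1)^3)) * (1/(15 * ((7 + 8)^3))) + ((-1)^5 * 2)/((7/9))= -1391864/1063125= -1.31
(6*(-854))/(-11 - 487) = 854/83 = 10.29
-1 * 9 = -9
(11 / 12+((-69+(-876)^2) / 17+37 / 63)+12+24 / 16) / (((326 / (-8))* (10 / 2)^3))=-193425641 / 21821625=-8.86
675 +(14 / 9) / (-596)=1810343 / 2682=675.00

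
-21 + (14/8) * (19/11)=-791/44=-17.98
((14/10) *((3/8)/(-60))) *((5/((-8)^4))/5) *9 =-63/3276800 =-0.00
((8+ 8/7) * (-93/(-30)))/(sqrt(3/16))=3968 * sqrt(3)/105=65.46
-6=-6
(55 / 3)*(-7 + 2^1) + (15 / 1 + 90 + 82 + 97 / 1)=577 / 3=192.33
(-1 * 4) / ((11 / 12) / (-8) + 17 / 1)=-384 / 1621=-0.24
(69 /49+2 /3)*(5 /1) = 1525 /147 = 10.37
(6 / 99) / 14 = 1 / 231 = 0.00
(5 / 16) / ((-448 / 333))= -1665 / 7168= -0.23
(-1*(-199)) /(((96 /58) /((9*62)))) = 536703 /8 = 67087.88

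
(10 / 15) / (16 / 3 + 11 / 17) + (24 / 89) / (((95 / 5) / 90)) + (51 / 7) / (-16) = 53921423 / 57764560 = 0.93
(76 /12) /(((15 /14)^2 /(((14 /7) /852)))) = 1862 /143775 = 0.01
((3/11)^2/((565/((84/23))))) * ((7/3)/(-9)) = -196/1572395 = -0.00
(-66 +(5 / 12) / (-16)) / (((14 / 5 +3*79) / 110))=-316925 / 10464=-30.29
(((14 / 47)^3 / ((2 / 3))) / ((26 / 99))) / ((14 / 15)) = 218295 / 1349699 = 0.16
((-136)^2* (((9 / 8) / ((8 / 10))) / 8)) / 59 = 13005 / 236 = 55.11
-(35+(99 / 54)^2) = -1381 / 36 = -38.36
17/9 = 1.89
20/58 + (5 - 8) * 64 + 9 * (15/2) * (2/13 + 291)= 14673767/754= 19461.23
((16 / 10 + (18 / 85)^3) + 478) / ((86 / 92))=13548848372 / 26407375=513.07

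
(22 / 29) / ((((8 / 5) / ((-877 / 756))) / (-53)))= 2556455 / 87696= 29.15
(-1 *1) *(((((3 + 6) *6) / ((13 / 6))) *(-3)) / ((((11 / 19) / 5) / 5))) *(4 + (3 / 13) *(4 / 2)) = 26778600 / 1859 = 14404.84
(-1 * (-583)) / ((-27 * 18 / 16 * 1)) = -4664 / 243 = -19.19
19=19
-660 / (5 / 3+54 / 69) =-45540 / 169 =-269.47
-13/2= -6.50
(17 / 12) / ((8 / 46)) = 391 / 48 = 8.15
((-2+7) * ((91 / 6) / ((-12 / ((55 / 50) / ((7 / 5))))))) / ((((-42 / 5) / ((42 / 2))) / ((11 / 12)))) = 11.38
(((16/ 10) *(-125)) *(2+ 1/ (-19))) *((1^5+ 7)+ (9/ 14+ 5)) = -706700/ 133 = -5313.53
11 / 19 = 0.58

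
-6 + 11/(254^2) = -6.00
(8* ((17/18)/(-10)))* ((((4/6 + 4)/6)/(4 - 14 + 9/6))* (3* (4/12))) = 0.07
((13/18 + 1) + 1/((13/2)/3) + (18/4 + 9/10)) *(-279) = -275063/130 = -2115.87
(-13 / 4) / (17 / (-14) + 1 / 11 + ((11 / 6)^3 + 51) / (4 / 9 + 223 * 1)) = 929082 / 248009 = 3.75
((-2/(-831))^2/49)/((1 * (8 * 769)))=1/52042058082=0.00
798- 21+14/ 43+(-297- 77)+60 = 19923/ 43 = 463.33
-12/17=-0.71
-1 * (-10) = 10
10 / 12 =5 / 6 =0.83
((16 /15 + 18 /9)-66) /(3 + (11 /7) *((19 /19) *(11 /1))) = -3304 /1065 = -3.10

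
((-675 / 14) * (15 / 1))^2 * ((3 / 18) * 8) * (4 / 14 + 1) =307546875 / 343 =896638.12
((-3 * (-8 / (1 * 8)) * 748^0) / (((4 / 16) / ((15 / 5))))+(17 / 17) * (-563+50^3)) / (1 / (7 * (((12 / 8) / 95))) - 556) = -2613933 / 11486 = -227.58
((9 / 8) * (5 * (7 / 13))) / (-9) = -0.34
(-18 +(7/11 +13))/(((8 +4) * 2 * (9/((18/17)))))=-4/187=-0.02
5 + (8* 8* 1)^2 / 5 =4121 / 5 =824.20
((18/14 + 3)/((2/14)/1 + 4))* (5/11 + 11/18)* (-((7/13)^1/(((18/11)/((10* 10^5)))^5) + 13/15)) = -37167551093750000000000000000701876097/734628609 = -50593661393535519115618870000.00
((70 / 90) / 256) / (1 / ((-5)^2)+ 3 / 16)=0.01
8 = 8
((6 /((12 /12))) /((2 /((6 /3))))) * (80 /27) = 17.78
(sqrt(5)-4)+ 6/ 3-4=-6+ sqrt(5)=-3.76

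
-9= -9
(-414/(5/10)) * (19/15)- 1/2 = -10493/10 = -1049.30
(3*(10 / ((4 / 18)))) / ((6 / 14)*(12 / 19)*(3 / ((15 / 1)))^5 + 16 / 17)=143.42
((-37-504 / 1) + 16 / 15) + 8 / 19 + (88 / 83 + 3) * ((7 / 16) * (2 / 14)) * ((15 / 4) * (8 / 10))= -203906473 / 378480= -538.75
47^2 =2209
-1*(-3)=3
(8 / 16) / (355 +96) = 1 / 902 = 0.00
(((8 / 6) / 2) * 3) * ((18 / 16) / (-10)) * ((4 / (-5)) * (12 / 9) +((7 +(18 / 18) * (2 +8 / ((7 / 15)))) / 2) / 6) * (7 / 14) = -1401 / 11200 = -0.13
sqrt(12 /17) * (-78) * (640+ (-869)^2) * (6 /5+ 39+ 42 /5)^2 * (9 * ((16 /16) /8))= -15664881930399 * sqrt(51) /850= -131611333114.73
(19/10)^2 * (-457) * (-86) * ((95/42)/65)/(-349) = -14.15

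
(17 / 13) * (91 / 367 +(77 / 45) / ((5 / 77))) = 34.78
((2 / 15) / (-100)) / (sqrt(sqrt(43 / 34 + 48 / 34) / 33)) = -sqrt(33) * 34^(1 / 4) * 91^(3 / 4) / 68250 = -0.01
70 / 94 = 35 / 47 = 0.74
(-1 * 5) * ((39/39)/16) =-5/16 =-0.31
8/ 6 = 4/ 3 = 1.33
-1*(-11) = 11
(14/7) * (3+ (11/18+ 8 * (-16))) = -2239/9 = -248.78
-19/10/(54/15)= -19/36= -0.53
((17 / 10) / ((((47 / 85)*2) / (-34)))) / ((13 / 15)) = -73695 / 1222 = -60.31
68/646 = 2/19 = 0.11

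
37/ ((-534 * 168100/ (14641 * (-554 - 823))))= 248648103/ 29921800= 8.31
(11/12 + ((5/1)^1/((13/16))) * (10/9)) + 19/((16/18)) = 27265/936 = 29.13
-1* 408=-408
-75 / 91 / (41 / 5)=-375 / 3731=-0.10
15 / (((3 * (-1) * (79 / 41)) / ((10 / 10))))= -205 / 79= -2.59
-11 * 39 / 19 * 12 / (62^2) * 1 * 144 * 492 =-91181376 / 18259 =-4993.78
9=9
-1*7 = -7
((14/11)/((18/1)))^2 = 49/9801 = 0.00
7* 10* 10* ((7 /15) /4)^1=245 /3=81.67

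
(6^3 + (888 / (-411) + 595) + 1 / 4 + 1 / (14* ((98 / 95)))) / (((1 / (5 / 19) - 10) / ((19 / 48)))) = -2408134385 / 46615072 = -51.66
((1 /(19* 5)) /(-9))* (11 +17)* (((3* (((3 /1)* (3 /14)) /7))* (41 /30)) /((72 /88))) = -451 /29925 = -0.02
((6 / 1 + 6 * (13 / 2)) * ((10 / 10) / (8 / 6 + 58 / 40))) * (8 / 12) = 1800 / 167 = 10.78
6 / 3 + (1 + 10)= 13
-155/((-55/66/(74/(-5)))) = -13764/5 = -2752.80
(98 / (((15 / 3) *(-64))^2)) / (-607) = -49 / 31078400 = -0.00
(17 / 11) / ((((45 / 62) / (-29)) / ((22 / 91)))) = -61132 / 4095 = -14.93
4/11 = 0.36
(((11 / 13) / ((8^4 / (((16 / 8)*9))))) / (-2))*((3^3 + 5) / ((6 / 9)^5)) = -24057 / 53248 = -0.45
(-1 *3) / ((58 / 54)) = -81 / 29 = -2.79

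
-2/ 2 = -1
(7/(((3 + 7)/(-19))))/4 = -133/40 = -3.32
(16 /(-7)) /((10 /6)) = -48 /35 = -1.37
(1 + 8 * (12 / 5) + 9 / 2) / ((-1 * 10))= -247 / 100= -2.47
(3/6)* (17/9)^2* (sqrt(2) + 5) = 289* sqrt(2)/162 + 1445/162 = 11.44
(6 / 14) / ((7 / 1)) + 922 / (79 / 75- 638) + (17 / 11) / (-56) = -291248005 / 205988552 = -1.41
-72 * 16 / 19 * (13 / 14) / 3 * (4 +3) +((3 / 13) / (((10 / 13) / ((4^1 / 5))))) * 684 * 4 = 249504 / 475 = 525.27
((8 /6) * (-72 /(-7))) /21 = 32 /49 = 0.65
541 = 541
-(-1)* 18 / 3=6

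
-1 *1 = -1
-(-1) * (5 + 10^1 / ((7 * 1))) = 45 / 7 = 6.43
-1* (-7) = 7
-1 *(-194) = 194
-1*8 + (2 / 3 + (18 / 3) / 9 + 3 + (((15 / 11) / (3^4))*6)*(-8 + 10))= -343 / 99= -3.46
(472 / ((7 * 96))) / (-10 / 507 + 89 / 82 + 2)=0.23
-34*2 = -68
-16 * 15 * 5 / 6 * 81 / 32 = -506.25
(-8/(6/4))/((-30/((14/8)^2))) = 49/90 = 0.54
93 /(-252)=-31 /84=-0.37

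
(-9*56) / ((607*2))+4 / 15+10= 89698 / 9105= 9.85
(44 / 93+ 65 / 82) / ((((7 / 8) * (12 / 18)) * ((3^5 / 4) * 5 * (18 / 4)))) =22064 / 13898385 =0.00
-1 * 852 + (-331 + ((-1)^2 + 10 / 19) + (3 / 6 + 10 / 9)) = -403513 / 342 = -1179.86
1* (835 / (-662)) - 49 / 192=-96379 / 63552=-1.52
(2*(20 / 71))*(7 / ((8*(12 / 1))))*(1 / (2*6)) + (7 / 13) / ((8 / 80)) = 716135 / 132912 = 5.39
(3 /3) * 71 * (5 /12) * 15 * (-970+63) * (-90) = 72446625 /2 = 36223312.50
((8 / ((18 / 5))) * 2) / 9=40 / 81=0.49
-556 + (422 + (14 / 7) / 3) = -400 / 3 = -133.33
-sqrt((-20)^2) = -20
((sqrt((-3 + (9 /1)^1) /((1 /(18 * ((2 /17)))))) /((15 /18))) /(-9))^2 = 96 /425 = 0.23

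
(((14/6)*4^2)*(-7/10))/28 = -14/15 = -0.93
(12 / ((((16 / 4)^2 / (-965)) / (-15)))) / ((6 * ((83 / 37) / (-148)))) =-119375.15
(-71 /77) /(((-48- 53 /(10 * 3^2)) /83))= 530370 /336721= 1.58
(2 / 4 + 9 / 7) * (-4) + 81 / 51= -5.55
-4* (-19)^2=-1444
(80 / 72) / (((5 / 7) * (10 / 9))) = 7 / 5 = 1.40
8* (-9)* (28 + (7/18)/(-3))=-6020/3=-2006.67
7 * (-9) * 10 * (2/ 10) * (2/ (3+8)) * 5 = -114.55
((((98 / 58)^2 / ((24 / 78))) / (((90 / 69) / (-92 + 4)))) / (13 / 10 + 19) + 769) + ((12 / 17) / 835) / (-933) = 238431307587337 / 323006330715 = 738.16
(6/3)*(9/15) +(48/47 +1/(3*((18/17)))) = 32183/12690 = 2.54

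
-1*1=-1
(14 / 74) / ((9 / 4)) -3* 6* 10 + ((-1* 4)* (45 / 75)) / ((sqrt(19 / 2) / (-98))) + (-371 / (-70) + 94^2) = 1176* sqrt(38) / 95 + 28842409 / 3330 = 8737.69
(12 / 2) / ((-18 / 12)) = -4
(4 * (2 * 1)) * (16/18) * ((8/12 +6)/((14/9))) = 640/21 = 30.48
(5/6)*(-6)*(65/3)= -325/3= -108.33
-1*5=-5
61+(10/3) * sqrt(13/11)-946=-885+10 * sqrt(143)/33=-881.38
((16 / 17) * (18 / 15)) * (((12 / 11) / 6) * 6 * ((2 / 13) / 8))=288 / 12155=0.02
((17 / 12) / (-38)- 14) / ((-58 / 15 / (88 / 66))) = 32005 / 6612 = 4.84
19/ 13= 1.46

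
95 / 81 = 1.17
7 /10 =0.70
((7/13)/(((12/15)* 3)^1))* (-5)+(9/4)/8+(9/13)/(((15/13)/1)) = -1501/6240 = -0.24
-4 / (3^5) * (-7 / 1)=28 / 243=0.12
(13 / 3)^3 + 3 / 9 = 2206 / 27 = 81.70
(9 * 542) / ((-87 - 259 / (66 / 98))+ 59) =-160974 / 13615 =-11.82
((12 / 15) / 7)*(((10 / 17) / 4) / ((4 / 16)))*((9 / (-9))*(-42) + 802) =56.74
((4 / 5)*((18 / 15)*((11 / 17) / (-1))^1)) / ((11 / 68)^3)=-443904 / 3025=-146.75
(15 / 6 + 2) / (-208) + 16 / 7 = 6593 / 2912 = 2.26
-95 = -95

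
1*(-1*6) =-6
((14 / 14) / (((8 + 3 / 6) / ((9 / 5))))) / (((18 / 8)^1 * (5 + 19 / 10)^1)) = 16 / 1173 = 0.01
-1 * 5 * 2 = -10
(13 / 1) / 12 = 13 / 12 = 1.08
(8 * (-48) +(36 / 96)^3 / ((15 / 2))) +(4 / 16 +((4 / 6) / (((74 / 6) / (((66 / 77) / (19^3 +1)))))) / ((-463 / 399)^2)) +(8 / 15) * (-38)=-602951983307113 / 1492419828480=-404.01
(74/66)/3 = 37/99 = 0.37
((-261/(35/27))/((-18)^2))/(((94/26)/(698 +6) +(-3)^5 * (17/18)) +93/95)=3782064/1390766153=0.00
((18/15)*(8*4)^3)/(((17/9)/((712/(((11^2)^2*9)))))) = 139984896/1244485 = 112.48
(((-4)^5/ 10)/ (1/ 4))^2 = 4194304/ 25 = 167772.16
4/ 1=4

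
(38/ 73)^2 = 1444/ 5329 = 0.27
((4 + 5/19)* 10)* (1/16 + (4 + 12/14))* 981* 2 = 11521845/28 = 411494.46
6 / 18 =1 / 3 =0.33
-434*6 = -2604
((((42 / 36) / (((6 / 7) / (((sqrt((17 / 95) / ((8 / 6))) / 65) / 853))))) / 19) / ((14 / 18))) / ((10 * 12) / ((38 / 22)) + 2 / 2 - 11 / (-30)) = 21 * sqrt(4845) / 170149837780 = 0.00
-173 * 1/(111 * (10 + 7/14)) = -346/2331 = -0.15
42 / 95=0.44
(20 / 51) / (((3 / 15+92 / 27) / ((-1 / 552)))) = -75 / 380834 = -0.00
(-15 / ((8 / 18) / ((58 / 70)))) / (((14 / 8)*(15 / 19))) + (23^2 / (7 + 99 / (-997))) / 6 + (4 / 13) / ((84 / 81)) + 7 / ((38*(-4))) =-3604043909 / 499611840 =-7.21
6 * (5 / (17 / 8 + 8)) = 80 / 27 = 2.96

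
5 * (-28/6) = -70/3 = -23.33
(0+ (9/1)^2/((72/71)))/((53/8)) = 639/53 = 12.06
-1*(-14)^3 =2744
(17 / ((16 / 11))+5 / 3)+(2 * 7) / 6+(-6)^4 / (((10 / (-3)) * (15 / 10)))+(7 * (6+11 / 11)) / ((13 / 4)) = -237573 / 1040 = -228.44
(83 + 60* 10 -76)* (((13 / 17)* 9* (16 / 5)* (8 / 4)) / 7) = 2272608 / 595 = 3819.51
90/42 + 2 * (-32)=-433/7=-61.86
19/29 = 0.66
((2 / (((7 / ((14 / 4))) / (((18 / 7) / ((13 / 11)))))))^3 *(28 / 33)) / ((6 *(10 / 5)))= 78408 / 107653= 0.73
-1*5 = -5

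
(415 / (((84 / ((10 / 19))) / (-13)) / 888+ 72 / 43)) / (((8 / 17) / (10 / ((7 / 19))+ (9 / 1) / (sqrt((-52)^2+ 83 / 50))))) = 14506.38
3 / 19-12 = -225 / 19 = -11.84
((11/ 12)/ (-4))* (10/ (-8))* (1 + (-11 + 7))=-55/ 64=-0.86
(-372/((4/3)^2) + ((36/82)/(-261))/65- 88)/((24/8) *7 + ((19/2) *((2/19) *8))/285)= -5237836761/370535204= -14.14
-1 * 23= -23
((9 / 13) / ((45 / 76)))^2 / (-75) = -0.02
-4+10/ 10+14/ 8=-5/ 4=-1.25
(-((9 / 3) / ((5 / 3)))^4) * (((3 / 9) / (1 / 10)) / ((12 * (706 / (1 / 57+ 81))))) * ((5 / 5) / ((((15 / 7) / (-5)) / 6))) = 3927609 / 838375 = 4.68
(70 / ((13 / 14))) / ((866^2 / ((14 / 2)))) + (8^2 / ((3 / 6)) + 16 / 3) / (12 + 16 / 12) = 24375285 / 2437357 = 10.00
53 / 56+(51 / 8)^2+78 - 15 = 46855 / 448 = 104.59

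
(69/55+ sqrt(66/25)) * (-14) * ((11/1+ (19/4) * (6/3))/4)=-287 * sqrt(66)/20 - 19803/220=-206.59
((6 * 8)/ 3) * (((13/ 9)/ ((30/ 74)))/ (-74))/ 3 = -104/ 405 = -0.26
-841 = -841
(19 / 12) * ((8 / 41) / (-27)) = -38 / 3321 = -0.01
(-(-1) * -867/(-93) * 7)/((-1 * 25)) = -2023/775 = -2.61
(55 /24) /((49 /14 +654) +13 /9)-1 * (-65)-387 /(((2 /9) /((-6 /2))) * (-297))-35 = 6477921 /521884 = 12.41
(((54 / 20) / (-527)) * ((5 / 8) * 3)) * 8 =-81 / 1054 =-0.08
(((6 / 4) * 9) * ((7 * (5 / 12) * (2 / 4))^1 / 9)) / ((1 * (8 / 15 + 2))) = 525 / 608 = 0.86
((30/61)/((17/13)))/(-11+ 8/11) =-0.04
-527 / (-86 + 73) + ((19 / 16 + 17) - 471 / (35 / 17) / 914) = 194546197 / 3326960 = 58.48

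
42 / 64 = 21 / 32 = 0.66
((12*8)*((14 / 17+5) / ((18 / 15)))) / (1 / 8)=63360 / 17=3727.06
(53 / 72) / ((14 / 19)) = 1007 / 1008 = 1.00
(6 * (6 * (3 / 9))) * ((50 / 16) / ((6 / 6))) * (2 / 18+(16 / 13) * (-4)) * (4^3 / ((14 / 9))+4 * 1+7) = -5137375 / 546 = -9409.11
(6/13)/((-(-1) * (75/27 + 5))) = 27/455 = 0.06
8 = 8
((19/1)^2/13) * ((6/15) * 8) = 88.86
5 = 5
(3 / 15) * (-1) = -1 / 5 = -0.20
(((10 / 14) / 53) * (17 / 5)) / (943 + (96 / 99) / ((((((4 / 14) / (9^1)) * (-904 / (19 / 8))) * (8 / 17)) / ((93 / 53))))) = 676192 / 13911337195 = 0.00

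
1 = 1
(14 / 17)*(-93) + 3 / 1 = -1251 / 17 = -73.59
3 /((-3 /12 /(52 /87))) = -208 /29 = -7.17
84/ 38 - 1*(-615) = 11727/ 19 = 617.21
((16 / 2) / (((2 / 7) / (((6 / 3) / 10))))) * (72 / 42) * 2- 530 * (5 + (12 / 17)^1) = -255418 / 85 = -3004.92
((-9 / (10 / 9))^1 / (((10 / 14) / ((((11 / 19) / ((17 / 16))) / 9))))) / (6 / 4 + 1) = -11088 / 40375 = -0.27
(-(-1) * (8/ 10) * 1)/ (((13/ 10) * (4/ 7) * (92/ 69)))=21/ 26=0.81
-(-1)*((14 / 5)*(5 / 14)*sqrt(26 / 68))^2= 13 / 34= 0.38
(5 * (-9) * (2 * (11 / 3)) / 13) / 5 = -66 / 13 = -5.08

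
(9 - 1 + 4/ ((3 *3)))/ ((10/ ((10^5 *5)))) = 422222.22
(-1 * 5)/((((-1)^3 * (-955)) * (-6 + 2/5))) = 5/5348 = 0.00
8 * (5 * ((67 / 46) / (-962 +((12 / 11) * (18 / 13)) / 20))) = -239525 / 3954712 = -0.06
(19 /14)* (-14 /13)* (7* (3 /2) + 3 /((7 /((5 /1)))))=-3363 /182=-18.48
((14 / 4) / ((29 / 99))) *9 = 107.53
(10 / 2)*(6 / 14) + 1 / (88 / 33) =141 / 56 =2.52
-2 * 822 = -1644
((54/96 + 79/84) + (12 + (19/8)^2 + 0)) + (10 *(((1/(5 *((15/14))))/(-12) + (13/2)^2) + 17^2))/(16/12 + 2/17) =572363209/248640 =2301.98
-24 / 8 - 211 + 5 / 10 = -427 / 2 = -213.50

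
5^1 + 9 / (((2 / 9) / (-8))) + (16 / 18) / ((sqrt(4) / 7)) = -2843 / 9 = -315.89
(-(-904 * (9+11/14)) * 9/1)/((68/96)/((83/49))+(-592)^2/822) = 50697921888/271759061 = 186.55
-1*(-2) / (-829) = -2 / 829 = -0.00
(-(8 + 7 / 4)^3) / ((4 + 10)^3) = -59319 / 175616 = -0.34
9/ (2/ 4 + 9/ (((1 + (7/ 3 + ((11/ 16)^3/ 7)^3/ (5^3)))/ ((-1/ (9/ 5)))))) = -530342689039255314/ 58926944227276927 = -9.00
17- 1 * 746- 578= -1307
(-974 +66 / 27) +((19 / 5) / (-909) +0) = -1471913 / 1515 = -971.56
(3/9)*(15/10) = 1/2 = 0.50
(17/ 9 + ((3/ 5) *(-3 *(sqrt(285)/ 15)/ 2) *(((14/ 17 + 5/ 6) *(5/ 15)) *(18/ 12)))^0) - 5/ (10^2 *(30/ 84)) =1237/ 450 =2.75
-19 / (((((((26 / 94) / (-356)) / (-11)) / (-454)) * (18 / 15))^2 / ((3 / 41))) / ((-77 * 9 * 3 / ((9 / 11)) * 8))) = 5618233738905309737600 / 6929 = 810828941969304335.06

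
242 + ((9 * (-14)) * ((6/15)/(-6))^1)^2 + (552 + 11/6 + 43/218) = 7084378/8175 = 866.59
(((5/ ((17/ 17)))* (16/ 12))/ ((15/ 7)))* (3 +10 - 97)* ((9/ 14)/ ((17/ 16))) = -2688/ 17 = -158.12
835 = 835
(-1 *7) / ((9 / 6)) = -14 / 3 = -4.67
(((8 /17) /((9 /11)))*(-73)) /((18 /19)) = -61028 /1377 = -44.32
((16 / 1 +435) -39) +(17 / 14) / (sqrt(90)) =17 * sqrt(10) / 420 +412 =412.13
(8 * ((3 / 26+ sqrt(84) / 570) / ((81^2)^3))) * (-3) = -4 / 407953774917 - 8 * sqrt(21) / 26830805965695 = -0.00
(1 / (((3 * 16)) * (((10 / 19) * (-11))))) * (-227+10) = 4123 / 5280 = 0.78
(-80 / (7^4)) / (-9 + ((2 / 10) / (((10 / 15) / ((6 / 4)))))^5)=256000000 / 69007023351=0.00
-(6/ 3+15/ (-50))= -17/ 10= -1.70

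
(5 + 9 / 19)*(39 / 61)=3.50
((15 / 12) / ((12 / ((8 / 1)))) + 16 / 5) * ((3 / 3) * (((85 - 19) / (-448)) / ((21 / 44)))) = -14641 / 11760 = -1.24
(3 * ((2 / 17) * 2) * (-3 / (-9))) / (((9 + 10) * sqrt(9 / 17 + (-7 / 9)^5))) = 486 * sqrt(4177274) / 39684103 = 0.03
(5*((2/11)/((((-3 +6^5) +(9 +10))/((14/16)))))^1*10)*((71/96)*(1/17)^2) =12425/4755987456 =0.00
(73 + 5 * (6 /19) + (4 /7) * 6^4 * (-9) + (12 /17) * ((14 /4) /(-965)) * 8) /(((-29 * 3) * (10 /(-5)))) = -14379765413 /379644510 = -37.88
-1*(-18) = 18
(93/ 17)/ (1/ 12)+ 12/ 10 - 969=-76683/ 85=-902.15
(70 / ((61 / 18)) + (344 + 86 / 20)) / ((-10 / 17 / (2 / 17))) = -225063 / 3050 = -73.79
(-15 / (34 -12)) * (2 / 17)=-15 / 187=-0.08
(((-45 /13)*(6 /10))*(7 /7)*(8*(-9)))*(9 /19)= 17496 /247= 70.83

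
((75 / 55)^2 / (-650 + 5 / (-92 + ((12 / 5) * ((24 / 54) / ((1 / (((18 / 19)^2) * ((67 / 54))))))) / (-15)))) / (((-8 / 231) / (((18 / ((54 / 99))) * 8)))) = 21.81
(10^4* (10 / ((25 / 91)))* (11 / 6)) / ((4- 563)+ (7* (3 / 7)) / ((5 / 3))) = -715000 / 597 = -1197.65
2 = 2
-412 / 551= -0.75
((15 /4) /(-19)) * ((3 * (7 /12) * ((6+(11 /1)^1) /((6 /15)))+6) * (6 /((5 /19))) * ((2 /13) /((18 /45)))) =-28935 /208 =-139.11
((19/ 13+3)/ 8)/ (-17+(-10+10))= -29/ 884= -0.03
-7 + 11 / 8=-45 / 8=-5.62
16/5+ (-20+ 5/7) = -563/35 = -16.09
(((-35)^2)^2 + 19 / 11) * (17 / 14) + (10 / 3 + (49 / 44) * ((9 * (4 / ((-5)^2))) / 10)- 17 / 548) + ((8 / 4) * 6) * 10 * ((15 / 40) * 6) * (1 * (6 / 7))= 1822424.49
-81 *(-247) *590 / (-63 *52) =-50445 / 14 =-3603.21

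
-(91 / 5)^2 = -8281 / 25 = -331.24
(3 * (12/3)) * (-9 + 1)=-96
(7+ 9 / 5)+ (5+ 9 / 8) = 597 / 40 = 14.92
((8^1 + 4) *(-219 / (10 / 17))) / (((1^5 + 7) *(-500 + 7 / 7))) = 11169 / 9980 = 1.12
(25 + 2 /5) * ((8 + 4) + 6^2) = 1219.20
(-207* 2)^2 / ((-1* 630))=-9522 / 35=-272.06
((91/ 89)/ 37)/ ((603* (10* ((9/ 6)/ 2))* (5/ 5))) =182/ 29785185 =0.00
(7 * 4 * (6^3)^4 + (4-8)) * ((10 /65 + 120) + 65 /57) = 5478116547806116 /741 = 7392869835095.97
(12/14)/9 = 2/21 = 0.10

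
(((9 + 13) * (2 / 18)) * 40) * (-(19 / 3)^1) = -16720 / 27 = -619.26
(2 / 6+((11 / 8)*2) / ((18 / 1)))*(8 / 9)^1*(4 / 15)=28 / 243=0.12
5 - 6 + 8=7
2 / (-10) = -1 / 5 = -0.20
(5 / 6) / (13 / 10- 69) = -25 / 2031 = -0.01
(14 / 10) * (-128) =-896 / 5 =-179.20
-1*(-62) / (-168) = -31 / 84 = -0.37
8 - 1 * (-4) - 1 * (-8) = 20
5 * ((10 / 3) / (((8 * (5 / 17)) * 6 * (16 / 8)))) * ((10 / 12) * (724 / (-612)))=-4525 / 7776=-0.58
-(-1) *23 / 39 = 0.59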